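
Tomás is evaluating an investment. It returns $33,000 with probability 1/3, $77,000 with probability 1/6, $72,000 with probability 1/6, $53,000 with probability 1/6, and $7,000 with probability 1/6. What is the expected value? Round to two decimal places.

$45,833.33

EV = 1/3 × 33000 + 1/6 × 77000 + 1/6 × 72000 + 1/6 × 53000 + 1/6 × 7000 = 11000 + 12833.3333 + 12000 + 8833.3333 + 1166.6667 = 45833.3333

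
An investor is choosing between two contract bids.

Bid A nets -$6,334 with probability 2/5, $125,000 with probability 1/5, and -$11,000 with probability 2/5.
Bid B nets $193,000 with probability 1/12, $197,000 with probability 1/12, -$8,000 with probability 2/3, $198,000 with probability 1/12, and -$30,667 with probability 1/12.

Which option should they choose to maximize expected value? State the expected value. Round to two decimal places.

Bid A = 2/5 × (-6334) + 1/5 × 125000 + 2/5 × (-11000) = -2533.6 + 25000 − 4400 = 18066.4
Bid B = 1/12 × 193000 + 1/12 × 197000 + 2/3 × (-8000) + 1/12 × 198000 + 1/12 × (-30667) = 16083.3333 + 16416.6667 − 5333.3333 + 16500 − 2555.5833 = 41111.0833

Bid B ($41,111.08)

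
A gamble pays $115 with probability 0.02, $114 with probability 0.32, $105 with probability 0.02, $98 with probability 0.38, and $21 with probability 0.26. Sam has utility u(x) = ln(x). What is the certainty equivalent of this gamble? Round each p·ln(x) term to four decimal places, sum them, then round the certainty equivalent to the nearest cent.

$69.23

E[u] = 0.02·ln(115) + 0.32·ln(114) + 0.02·ln(105) + 0.38·ln(98) + 0.26·ln(21) = 0.0949 + 1.5156 + 0.0931 + 1.7423 + 0.7916 = 4.2375
CE = e^4.2375 ≈ 69.23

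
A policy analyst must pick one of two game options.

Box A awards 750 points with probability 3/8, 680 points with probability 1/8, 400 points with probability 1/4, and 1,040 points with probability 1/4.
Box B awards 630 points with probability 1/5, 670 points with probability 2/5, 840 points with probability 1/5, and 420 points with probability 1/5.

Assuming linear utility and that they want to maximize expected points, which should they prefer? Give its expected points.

Box A (726.25 points)

Box A = 3/8 × 750 + 1/8 × 680 + 1/4 × 400 + 1/4 × 1040 = 281.25 + 85 + 100 + 260 = 726.25
Box B = 1/5 × 630 + 2/5 × 670 + 1/5 × 840 + 1/5 × 420 = 126 + 268 + 168 + 84 = 646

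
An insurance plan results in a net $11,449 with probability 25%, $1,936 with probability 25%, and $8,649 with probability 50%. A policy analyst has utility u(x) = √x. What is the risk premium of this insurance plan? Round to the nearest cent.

E[u] = 0.25·√11449 + 0.25·√1936 + 0.5·√8649 = 0.25·107 + 0.25·44 + 0.5·93 = 84.25
CE = (84.25)² = 7098.0625
Risk premium = EV − CE = 7670.75 − 7098.0625 = 572.6875

$572.69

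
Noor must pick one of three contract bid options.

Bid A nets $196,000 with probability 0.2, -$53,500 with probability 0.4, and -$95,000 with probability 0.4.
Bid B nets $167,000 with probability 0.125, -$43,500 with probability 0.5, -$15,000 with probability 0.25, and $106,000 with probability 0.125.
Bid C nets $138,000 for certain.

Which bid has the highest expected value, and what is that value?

Bid A = 0.2 × 196000 + 0.4 × (-53500) + 0.4 × (-95000) = 39200 − 21400 − 38000 = -20200
Bid B = 0.125 × 167000 + 0.5 × (-43500) + 0.25 × (-15000) + 0.125 × 106000 = 20875 − 21750 − 3750 + 13250 = 8625
Bid C: 138000 (certain)

Bid C ($138,000)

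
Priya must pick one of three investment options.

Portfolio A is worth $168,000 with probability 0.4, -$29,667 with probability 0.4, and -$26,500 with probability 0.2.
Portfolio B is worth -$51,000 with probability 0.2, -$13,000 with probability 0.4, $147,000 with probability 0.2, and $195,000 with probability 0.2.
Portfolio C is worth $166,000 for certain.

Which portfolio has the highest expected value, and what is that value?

Portfolio C ($166,000)

Portfolio A = 0.4 × 168000 + 0.4 × (-29667) + 0.2 × (-26500) = 67200 − 11866.8 − 5300 = 50033.2
Portfolio B = 0.2 × (-51000) + 0.4 × (-13000) + 0.2 × 147000 + 0.2 × 195000 = -10200 − 5200 + 29400 + 39000 = 53000
Portfolio C: 166000 (certain)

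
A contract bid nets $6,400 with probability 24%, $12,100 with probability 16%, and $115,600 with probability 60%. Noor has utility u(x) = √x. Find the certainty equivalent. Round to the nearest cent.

$57,984.64

E[u] = 0.24·√6400 + 0.16·√12100 + 0.6·√115600 = 0.24·80 + 0.16·110 + 0.6·340 = 240.8
CE = (240.8)² = 57984.64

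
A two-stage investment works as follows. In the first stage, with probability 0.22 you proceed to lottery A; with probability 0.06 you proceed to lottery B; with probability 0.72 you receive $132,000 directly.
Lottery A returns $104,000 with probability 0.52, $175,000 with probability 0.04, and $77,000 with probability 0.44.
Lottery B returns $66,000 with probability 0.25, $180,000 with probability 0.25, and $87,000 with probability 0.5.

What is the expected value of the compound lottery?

EV(A) = 0.52 × 104000 + 0.04 × 175000 + 0.44 × 77000 = 54080 + 7000 + 33880 = 94960
EV(B) = 0.25 × 66000 + 0.25 × 180000 + 0.5 × 87000 = 16500 + 45000 + 43500 = 105000
Branch C: 132000 (certain)
Overall = 0.22 × 94960 + 0.06 × 105000 + 0.72 × 132000 = 20891.2 + 6300 + 95040 = 122231.2

$122,231.20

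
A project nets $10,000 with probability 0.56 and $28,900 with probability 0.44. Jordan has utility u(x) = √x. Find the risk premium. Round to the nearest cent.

E[u] = 0.56·√10000 + 0.44·√28900 = 0.56·100 + 0.44·170 = 130.8
CE = (130.8)² = 17108.64
Risk premium = EV − CE = 18316 − 17108.64 = 1207.36

$1,207.36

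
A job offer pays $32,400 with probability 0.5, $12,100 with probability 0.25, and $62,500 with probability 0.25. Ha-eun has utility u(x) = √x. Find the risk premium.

$2,450

E[u] = 0.5·√32400 + 0.25·√12100 + 0.25·√62500 = 0.5·180 + 0.25·110 + 0.25·250 = 180
CE = (180)² = 32400
Risk premium = EV − CE = 34850 − 32400 = 2450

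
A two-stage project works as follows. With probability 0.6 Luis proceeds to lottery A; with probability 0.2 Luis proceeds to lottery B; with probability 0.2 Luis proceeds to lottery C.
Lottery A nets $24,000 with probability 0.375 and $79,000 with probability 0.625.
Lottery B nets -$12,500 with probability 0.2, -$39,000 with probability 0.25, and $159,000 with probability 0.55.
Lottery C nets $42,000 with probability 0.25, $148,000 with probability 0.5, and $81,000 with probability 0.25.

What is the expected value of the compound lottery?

EV(A) = 0.375 × 24000 + 0.625 × 79000 = 9000 + 49375 = 58375
EV(B) = 0.2 × (-12500) + 0.25 × (-39000) + 0.55 × 159000 = -2500 − 9750 + 87450 = 75200
EV(C) = 0.25 × 42000 + 0.5 × 148000 + 0.25 × 81000 = 10500 + 74000 + 20250 = 104750
Overall = 0.6 × 58375 + 0.2 × 75200 + 0.2 × 104750 = 35025 + 15040 + 20950 = 71015

$71,015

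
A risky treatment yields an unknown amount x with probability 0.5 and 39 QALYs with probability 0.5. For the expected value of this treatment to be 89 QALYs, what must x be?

x = 139 QALYs

0.5·x + 0.5·39 = 89
0.5·x = 89 − 19.5 = 69.5
x = 69.5 / 0.5 = 139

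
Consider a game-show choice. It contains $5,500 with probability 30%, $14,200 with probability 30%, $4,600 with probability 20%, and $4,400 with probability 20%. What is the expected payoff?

$7,710

EV = 0.3 × 5500 + 0.3 × 14200 + 0.2 × 4600 + 0.2 × 4400 = 1650 + 4260 + 920 + 880 = 7710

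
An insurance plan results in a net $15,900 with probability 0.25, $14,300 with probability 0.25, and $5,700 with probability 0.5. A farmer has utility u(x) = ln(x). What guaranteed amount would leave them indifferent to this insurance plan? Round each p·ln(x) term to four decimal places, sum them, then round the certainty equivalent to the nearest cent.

$9,270.57

E[u] = 0.25·ln(15900) + 0.25·ln(14300) + 0.5·ln(5700) = 2.4185 + 2.3920 + 4.3241 = 9.1346
CE = e^9.1346 ≈ 9270.57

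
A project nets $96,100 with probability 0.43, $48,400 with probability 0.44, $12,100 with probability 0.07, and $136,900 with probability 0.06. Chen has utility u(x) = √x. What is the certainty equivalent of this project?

$67,600

E[u] = 0.43·√96100 + 0.44·√48400 + 0.07·√12100 + 0.06·√136900 = 0.43·310 + 0.44·220 + 0.07·110 + 0.06·370 = 260
CE = (260)² = 67600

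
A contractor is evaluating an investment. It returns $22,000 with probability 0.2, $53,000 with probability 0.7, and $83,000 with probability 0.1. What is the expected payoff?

$49,800

EV = 0.2 × 22000 + 0.7 × 53000 + 0.1 × 83000 = 4400 + 37100 + 8300 = 49800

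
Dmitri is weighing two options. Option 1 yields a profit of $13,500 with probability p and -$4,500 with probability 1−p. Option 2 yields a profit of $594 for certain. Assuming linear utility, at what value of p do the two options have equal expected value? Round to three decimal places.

p·13500 + (1−p)·(-4500) = 594
18000p − 4500 = 594
p = (594 + 4500) / 18000

p = 0.283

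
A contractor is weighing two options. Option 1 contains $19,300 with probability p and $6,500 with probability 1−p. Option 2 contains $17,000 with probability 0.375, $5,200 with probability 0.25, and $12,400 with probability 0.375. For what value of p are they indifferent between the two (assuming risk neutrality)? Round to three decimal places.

p = 0.455

EV(Option 2) = 0.375 × 17000 + 0.25 × 5200 + 0.375 × 12400 = 6375 + 1300 + 4650 = 12325
p·19300 + (1−p)·6500 = 12325
12800p + 6500 = 12325
p = (12325 − 6500) / 12800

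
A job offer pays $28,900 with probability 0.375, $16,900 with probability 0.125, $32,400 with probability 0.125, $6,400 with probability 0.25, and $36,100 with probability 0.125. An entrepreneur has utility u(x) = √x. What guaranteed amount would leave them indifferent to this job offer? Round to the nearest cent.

E[u] = 0.375·√28900 + 0.125·√16900 + 0.125·√32400 + 0.25·√6400 + 0.125·√36100 = 0.375·170 + 0.125·130 + 0.125·180 + 0.25·80 + 0.125·190 = 146.25
CE = (146.25)² = 21389.0625

$21,389.06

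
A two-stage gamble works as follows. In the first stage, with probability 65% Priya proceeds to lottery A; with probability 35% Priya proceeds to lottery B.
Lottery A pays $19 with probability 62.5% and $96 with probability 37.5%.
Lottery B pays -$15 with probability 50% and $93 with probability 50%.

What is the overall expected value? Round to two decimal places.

$44.77

EV(A) = 0.625 × 19 + 0.375 × 96 = 11.875 + 36 = 47.875
EV(B) = 0.5 × (-15) + 0.5 × 93 = -7.5 + 46.5 = 39
Overall = 0.65 × 47.875 + 0.35 × 39 = 31.11875 + 13.65 = 44.76875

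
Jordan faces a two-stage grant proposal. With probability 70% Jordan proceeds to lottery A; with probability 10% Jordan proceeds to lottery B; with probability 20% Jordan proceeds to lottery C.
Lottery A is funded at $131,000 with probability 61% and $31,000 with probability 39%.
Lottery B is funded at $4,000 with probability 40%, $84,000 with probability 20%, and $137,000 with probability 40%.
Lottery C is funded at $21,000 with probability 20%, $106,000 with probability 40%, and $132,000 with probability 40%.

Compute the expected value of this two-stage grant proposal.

$91,600

EV(A) = 0.61 × 131000 + 0.39 × 31000 = 79910 + 12090 = 92000
EV(B) = 0.4 × 4000 + 0.2 × 84000 + 0.4 × 137000 = 1600 + 16800 + 54800 = 73200
EV(C) = 0.2 × 21000 + 0.4 × 106000 + 0.4 × 132000 = 4200 + 42400 + 52800 = 99400
Overall = 0.7 × 92000 + 0.1 × 73200 + 0.2 × 99400 = 64400 + 7320 + 19880 = 91600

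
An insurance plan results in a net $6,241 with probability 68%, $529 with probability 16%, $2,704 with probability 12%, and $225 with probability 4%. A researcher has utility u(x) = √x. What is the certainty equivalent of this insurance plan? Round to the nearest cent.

$4,126.78

E[u] = 0.68·√6241 + 0.16·√529 + 0.12·√2704 + 0.04·√225 = 0.68·79 + 0.16·23 + 0.12·52 + 0.04·15 = 64.24
CE = (64.24)² = 4126.7776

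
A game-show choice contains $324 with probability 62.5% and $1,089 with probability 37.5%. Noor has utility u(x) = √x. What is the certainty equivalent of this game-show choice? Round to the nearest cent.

E[u] = 0.625·√324 + 0.375·√1089 = 0.625·18 + 0.375·33 = 23.625
CE = (23.625)² = 558.140625

$558.14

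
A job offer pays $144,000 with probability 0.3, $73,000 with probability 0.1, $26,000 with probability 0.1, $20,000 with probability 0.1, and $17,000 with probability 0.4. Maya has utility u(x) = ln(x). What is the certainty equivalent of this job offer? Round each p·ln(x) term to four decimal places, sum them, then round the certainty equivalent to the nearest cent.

$39,592.70

E[u] = 0.3·ln(144000) + 0.1·ln(73000) + 0.1·ln(26000) + 0.1·ln(20000) + 0.4·ln(17000) = 3.5633 + 1.1198 + 1.0166 + 0.9903 + 3.8964 = 10.5864
CE = e^10.5864 ≈ 39592.70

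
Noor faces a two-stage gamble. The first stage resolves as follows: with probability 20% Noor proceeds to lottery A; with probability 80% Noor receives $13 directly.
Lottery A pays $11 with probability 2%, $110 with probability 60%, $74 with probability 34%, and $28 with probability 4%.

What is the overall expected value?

EV(A) = 0.02 × 11 + 0.6 × 110 + 0.34 × 74 + 0.04 × 28 = 0.22 + 66 + 25.16 + 1.12 = 92.5
Branch B: 13 (certain)
Overall = 0.2 × 92.5 + 0.8 × 13 = 18.5 + 10.4 = 28.9

$28.90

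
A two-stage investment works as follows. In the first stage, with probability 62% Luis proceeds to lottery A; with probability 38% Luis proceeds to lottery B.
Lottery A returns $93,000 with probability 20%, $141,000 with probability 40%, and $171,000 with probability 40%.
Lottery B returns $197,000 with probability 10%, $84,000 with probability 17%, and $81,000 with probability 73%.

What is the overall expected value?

EV(A) = 0.2 × 93000 + 0.4 × 141000 + 0.4 × 171000 = 18600 + 56400 + 68400 = 143400
EV(B) = 0.1 × 197000 + 0.17 × 84000 + 0.73 × 81000 = 19700 + 14280 + 59130 = 93110
Overall = 0.62 × 143400 + 0.38 × 93110 = 88908 + 35381.8 = 124289.8

$124,289.80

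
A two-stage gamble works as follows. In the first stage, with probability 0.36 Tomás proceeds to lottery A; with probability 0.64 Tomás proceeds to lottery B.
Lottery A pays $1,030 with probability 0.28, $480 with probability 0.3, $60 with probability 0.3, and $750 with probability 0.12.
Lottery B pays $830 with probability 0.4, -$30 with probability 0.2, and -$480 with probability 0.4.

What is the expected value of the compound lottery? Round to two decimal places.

EV(A) = 0.28 × 1030 + 0.3 × 480 + 0.3 × 60 + 0.12 × 750 = 288.4 + 144 + 18 + 90 = 540.4
EV(B) = 0.4 × 830 + 0.2 × (-30) + 0.4 × (-480) = 332 − 6 − 192 = 134
Overall = 0.36 × 540.4 + 0.64 × 134 = 194.544 + 85.76 = 280.304

$280.30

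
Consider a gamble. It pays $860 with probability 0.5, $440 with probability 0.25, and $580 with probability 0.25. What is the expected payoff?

EV = 0.5 × 860 + 0.25 × 440 + 0.25 × 580 = 430 + 110 + 145 = 685

$685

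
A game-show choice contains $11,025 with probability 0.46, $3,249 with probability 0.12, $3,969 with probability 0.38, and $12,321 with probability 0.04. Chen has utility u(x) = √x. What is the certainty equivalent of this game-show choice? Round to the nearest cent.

E[u] = 0.46·√11025 + 0.12·√3249 + 0.38·√3969 + 0.04·√12321 = 0.46·105 + 0.12·57 + 0.38·63 + 0.04·111 = 83.52
CE = (83.52)² = 6975.5904

$6,975.59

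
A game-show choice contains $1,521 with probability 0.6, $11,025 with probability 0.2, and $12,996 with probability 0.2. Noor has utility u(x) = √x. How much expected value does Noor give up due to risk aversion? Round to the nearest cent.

E[u] = 0.6·√1521 + 0.2·√11025 + 0.2·√12996 = 0.6·39 + 0.2·105 + 0.2·114 = 67.2
CE = (67.2)² = 4515.84
Risk premium = EV − CE = 5716.8 − 4515.84 = 1200.96

$1,200.96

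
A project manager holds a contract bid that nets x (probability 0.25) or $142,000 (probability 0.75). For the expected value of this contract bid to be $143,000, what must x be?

x = $146,000

0.25·x + 0.75·142000 = 143000
0.25·x = 143000 − 106500 = 36500
x = 36500 / 0.25 = 146000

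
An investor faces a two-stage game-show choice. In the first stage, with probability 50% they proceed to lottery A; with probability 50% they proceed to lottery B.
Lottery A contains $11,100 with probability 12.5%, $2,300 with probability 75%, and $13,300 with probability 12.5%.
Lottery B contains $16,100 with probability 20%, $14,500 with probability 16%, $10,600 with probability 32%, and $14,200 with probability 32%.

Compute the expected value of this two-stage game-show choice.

$9,125.50

EV(A) = 0.125 × 11100 + 0.75 × 2300 + 0.125 × 13300 = 1387.5 + 1725 + 1662.5 = 4775
EV(B) = 0.2 × 16100 + 0.16 × 14500 + 0.32 × 10600 + 0.32 × 14200 = 3220 + 2320 + 3392 + 4544 = 13476
Overall = 0.5 × 4775 + 0.5 × 13476 = 2387.5 + 6738 = 9125.5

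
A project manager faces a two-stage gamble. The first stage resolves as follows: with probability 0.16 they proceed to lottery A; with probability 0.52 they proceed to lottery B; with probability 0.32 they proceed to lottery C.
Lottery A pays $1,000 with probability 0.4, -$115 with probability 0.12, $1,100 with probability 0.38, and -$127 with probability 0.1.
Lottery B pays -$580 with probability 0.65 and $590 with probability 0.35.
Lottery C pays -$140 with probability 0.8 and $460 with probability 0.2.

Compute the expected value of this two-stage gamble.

$31.58

EV(A) = 0.4 × 1000 + 0.12 × (-115) + 0.38 × 1100 + 0.1 × (-127) = 400 − 13.8 + 418 − 12.7 = 791.5
EV(B) = 0.65 × (-580) + 0.35 × 590 = -377 + 206.5 = -170.5
EV(C) = 0.8 × (-140) + 0.2 × 460 = -112 + 92 = -20
Overall = 0.16 × 791.5 + 0.52 × (-170.5) + 0.32 × (-20) = 126.64 − 88.66 − 6.4 = 31.58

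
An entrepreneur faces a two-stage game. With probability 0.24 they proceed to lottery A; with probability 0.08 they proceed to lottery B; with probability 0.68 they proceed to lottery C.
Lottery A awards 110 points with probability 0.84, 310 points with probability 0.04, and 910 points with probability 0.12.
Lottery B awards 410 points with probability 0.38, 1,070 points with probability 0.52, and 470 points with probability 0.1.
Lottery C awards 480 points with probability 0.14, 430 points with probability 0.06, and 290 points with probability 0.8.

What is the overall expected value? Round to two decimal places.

EV(A) = 0.84 × 110 + 0.04 × 310 + 0.12 × 910 = 92.4 + 12.4 + 109.2 = 214
EV(B) = 0.38 × 410 + 0.52 × 1070 + 0.1 × 470 = 155.8 + 556.4 + 47 = 759.2
EV(C) = 0.14 × 480 + 0.06 × 430 + 0.8 × 290 = 67.2 + 25.8 + 232 = 325
Overall = 0.24 × 214 + 0.08 × 759.2 + 0.68 × 325 = 51.36 + 60.736 + 221 = 333.096

333.10 points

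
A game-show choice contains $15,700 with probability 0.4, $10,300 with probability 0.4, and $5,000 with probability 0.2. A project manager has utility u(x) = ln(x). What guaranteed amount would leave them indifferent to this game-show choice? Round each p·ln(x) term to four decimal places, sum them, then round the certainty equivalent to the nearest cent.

$10,551.25

E[u] = 0.4·ln(15700) + 0.4·ln(10300) + 0.2·ln(5000) = 3.8646 + 3.6960 + 1.7034 = 9.2640
CE = e^9.2640 ≈ 10551.25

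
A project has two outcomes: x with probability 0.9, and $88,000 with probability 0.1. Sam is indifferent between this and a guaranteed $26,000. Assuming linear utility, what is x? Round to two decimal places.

x = $19,111.11

0.9·x + 0.1·88000 = 26000
0.9·x = 26000 − 8800 = 17200
x = 17200 / 0.9 = 19111.1111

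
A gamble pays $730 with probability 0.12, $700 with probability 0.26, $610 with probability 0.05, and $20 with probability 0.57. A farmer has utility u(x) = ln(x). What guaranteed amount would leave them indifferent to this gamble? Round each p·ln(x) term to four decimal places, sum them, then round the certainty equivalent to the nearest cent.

$92.09

E[u] = 0.12·ln(730) + 0.26·ln(700) + 0.05·ln(610) + 0.57·ln(20) = 0.7912 + 1.7033 + 0.3207 + 1.7076 = 4.5228
CE = e^4.5228 ≈ 92.09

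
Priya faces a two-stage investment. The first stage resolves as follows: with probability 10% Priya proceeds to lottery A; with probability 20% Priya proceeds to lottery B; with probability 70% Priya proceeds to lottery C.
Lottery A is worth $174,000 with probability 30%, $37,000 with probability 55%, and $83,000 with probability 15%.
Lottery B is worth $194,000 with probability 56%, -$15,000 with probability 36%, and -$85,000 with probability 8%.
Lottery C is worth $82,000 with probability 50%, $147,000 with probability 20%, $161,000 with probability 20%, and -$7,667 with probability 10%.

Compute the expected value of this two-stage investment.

EV(A) = 0.3 × 174000 + 0.55 × 37000 + 0.15 × 83000 = 52200 + 20350 + 12450 = 85000
EV(B) = 0.56 × 194000 + 0.36 × (-15000) + 0.08 × (-85000) = 108640 − 5400 − 6800 = 96440
EV(C) = 0.5 × 82000 + 0.2 × 147000 + 0.2 × 161000 + 0.1 × (-7667) = 41000 + 29400 + 32200 − 766.7 = 101833.3
Overall = 0.1 × 85000 + 0.2 × 96440 + 0.7 × 101833.3 = 8500 + 19288 + 71283.31 = 99071.31

$99,071.31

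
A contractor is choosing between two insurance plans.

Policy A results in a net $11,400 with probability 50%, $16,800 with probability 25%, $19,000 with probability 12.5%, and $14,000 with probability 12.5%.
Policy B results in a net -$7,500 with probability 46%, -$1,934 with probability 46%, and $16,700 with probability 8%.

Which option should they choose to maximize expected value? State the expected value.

Policy A ($14,025)

Policy A = 0.5 × 11400 + 0.25 × 16800 + 0.125 × 19000 + 0.125 × 14000 = 5700 + 4200 + 2375 + 1750 = 14025
Policy B = 0.46 × (-7500) + 0.46 × (-1934) + 0.08 × 16700 = -3450 − 889.64 + 1336 = -3003.64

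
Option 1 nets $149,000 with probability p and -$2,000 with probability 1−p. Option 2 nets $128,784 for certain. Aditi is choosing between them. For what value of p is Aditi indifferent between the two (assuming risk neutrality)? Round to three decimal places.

p = 0.866

p·149000 + (1−p)·(-2000) = 128784
151000p − 2000 = 128784
p = (128784 + 2000) / 151000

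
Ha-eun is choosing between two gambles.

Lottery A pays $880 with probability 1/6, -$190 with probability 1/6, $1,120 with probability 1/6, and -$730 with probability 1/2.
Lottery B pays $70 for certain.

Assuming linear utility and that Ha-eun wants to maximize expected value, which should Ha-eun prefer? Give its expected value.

Lottery A = 1/6 × 880 + 1/6 × (-190) + 1/6 × 1120 + 1/2 × (-730) = 146.6667 − 31.6667 + 186.6667 − 365 = -63.3333
Lottery B: 70 (certain)

Lottery B ($70)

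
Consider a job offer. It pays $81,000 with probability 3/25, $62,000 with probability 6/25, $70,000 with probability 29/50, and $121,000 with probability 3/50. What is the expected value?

$72,460

EV = 3/25 × 81000 + 6/25 × 62000 + 29/50 × 70000 + 3/50 × 121000 = 9720 + 14880 + 40600 + 7260 = 72460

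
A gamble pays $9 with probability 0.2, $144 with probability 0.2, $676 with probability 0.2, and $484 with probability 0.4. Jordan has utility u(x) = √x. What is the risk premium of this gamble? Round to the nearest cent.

E[u] = 0.2·√9 + 0.2·√144 + 0.2·√676 + 0.4·√484 = 0.2·3 + 0.2·12 + 0.2·26 + 0.4·22 = 17
CE = (17)² = 289
Risk premium = EV − CE = 359.4 − 289 = 70.4

$70.40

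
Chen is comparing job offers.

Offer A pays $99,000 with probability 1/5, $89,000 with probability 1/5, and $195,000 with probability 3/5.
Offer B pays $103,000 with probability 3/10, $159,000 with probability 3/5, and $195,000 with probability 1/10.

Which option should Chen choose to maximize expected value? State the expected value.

Offer A ($154,600)

Offer A = 1/5 × 99000 + 1/5 × 89000 + 3/5 × 195000 = 19800 + 17800 + 117000 = 154600
Offer B = 3/10 × 103000 + 3/5 × 159000 + 1/10 × 195000 = 30900 + 95400 + 19500 = 145800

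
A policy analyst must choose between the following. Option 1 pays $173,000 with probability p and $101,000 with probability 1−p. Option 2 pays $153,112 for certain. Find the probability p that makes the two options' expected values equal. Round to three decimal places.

p = 0.724

p·173000 + (1−p)·101000 = 153112
72000p + 101000 = 153112
p = (153112 − 101000) / 72000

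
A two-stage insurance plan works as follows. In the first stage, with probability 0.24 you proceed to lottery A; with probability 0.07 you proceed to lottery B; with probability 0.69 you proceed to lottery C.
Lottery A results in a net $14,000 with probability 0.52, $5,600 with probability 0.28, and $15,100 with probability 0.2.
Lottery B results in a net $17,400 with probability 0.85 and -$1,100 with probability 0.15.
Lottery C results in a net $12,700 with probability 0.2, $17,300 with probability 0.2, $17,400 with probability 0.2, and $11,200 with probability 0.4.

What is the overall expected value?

$13,504.47

EV(A) = 0.52 × 14000 + 0.28 × 5600 + 0.2 × 15100 = 7280 + 1568 + 3020 = 11868
EV(B) = 0.85 × 17400 + 0.15 × (-1100) = 14790 − 165 = 14625
EV(C) = 0.2 × 12700 + 0.2 × 17300 + 0.2 × 17400 + 0.4 × 11200 = 2540 + 3460 + 3480 + 4480 = 13960
Overall = 0.24 × 11868 + 0.07 × 14625 + 0.69 × 13960 = 2848.32 + 1023.75 + 9632.4 = 13504.47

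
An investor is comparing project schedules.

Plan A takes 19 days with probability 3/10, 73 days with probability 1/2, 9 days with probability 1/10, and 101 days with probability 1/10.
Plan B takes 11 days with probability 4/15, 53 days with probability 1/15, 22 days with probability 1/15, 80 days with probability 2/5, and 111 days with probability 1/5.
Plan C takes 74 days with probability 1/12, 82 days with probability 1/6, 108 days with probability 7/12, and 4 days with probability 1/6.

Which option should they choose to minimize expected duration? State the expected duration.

Plan A (53.2 days)

Plan A = 3/10 × 19 + 1/2 × 73 + 1/10 × 9 + 1/10 × 101 = 5.7 + 36.5 + 0.9 + 10.1 = 53.2
Plan B = 4/15 × 11 + 1/15 × 53 + 1/15 × 22 + 2/5 × 80 + 1/5 × 111 = 2.9333 + 3.5333 + 1.4667 + 32 + 22.2 = 62.1333
Plan C = 1/12 × 74 + 1/6 × 82 + 7/12 × 108 + 1/6 × 4 = 6.1667 + 13.6667 + 63 + 0.6667 = 83.5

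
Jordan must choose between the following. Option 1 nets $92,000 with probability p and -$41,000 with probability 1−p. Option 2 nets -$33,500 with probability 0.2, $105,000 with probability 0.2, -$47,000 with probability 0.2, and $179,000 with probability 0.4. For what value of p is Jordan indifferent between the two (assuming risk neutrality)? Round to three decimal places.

EV(Option 2) = 0.2 × (-33500) + 0.2 × 105000 + 0.2 × (-47000) + 0.4 × 179000 = -6700 + 21000 − 9400 + 71600 = 76500
p·92000 + (1−p)·(-41000) = 76500
133000p − 41000 = 76500
p = (76500 + 41000) / 133000

p = 0.883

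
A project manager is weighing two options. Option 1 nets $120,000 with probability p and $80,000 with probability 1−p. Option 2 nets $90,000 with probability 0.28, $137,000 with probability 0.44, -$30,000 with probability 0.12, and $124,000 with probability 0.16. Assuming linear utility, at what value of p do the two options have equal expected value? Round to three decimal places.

EV(Option 2) = 0.28 × 90000 + 0.44 × 137000 + 0.12 × (-30000) + 0.16 × 124000 = 25200 + 60280 − 3600 + 19840 = 101720
p·120000 + (1−p)·80000 = 101720
40000p + 80000 = 101720
p = (101720 − 80000) / 40000

p = 0.543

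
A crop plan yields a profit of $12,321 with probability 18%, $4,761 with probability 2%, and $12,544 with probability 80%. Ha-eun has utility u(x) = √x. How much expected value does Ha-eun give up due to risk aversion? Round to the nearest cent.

E[u] = 0.18·√12321 + 0.02·√4761 + 0.8·√12544 = 0.18·111 + 0.02·69 + 0.8·112 = 110.96
CE = (110.96)² = 12312.1216
Risk premium = EV − CE = 12348.2 − 12312.1216 = 36.0784

$36.08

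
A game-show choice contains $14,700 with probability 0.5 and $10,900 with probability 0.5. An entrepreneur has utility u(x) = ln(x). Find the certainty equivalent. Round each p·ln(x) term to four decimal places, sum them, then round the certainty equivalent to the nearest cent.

E[u] = 0.5·ln(14700) + 0.5·ln(10900) = 4.7978 + 4.6483 = 9.4461
CE = e^9.4461 ≈ 12658.70

$12,658.70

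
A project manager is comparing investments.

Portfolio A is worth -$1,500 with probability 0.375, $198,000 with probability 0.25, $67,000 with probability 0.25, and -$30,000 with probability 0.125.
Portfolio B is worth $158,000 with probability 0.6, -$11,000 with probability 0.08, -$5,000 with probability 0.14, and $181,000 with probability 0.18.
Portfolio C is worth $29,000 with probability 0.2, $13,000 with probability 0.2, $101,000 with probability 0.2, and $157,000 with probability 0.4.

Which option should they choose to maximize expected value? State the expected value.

Portfolio A = 0.375 × (-1500) + 0.25 × 198000 + 0.25 × 67000 + 0.125 × (-30000) = -562.5 + 49500 + 16750 − 3750 = 61937.5
Portfolio B = 0.6 × 158000 + 0.08 × (-11000) + 0.14 × (-5000) + 0.18 × 181000 = 94800 − 880 − 700 + 32580 = 125800
Portfolio C = 0.2 × 29000 + 0.2 × 13000 + 0.2 × 101000 + 0.4 × 157000 = 5800 + 2600 + 20200 + 62800 = 91400

Portfolio B ($125,800)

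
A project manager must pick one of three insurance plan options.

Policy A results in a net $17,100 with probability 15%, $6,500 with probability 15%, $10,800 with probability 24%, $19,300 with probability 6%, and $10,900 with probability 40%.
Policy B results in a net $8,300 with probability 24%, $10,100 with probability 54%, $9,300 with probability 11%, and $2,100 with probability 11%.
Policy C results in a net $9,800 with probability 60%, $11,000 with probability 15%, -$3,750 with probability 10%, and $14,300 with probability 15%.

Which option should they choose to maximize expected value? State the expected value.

Policy A = 0.15 × 17100 + 0.15 × 6500 + 0.24 × 10800 + 0.06 × 19300 + 0.4 × 10900 = 2565 + 975 + 2592 + 1158 + 4360 = 11650
Policy B = 0.24 × 8300 + 0.54 × 10100 + 0.11 × 9300 + 0.11 × 2100 = 1992 + 5454 + 1023 + 231 = 8700
Policy C = 0.6 × 9800 + 0.15 × 11000 + 0.1 × (-3750) + 0.15 × 14300 = 5880 + 1650 − 375 + 2145 = 9300

Policy A ($11,650)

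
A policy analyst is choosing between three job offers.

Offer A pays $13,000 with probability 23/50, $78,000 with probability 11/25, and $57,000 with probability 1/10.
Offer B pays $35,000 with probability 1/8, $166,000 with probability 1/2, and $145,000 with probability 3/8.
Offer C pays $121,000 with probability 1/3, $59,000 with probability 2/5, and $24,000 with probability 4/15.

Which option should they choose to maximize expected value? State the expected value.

Offer B ($141,750)

Offer A = 23/50 × 13000 + 11/25 × 78000 + 1/10 × 57000 = 5980 + 34320 + 5700 = 46000
Offer B = 1/8 × 35000 + 1/2 × 166000 + 3/8 × 145000 = 4375 + 83000 + 54375 = 141750
Offer C = 1/3 × 121000 + 2/5 × 59000 + 4/15 × 24000 = 40333.3333 + 23600 + 6400 = 70333.3333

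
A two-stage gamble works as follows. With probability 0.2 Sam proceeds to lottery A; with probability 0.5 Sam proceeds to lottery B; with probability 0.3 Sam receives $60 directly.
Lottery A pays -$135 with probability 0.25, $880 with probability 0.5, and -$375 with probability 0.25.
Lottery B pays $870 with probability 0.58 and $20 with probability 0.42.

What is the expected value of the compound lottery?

EV(A) = 0.25 × (-135) + 0.5 × 880 + 0.25 × (-375) = -33.75 + 440 − 93.75 = 312.5
EV(B) = 0.58 × 870 + 0.42 × 20 = 504.6 + 8.4 = 513
Branch C: 60 (certain)
Overall = 0.2 × 312.5 + 0.5 × 513 + 0.3 × 60 = 62.5 + 256.5 + 18 = 337

$337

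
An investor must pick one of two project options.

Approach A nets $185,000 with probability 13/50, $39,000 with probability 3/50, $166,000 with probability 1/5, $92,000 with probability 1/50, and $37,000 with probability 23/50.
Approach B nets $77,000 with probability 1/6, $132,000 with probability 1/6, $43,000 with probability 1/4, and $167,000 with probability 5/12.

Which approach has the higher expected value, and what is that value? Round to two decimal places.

Approach B ($115,166.67)

Approach A = 13/50 × 185000 + 3/50 × 39000 + 1/5 × 166000 + 1/50 × 92000 + 23/50 × 37000 = 48100 + 2340 + 33200 + 1840 + 17020 = 102500
Approach B = 1/6 × 77000 + 1/6 × 132000 + 1/4 × 43000 + 5/12 × 167000 = 12833.3333 + 22000 + 10750 + 69583.3333 = 115166.6667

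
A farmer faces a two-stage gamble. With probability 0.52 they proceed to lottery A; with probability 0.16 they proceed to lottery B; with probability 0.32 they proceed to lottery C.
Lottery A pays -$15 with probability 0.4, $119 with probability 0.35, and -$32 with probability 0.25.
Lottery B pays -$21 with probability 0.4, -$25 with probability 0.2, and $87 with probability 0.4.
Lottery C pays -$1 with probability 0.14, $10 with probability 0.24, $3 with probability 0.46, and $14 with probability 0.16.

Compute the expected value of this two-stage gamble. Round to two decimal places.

EV(A) = 0.4 × (-15) + 0.35 × 119 + 0.25 × (-32) = -6 + 41.65 − 8 = 27.65
EV(B) = 0.4 × (-21) + 0.2 × (-25) + 0.4 × 87 = -8.4 − 5 + 34.8 = 21.4
EV(C) = 0.14 × (-1) + 0.24 × 10 + 0.46 × 3 + 0.16 × 14 = -0.14 + 2.4 + 1.38 + 2.24 = 5.88
Overall = 0.52 × 27.65 + 0.16 × 21.4 + 0.32 × 5.88 = 14.378 + 3.424 + 1.8816 = 19.6836

$19.68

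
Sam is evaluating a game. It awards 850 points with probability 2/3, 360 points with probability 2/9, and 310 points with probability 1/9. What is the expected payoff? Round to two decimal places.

681.11 points

EV = 2/3 × 850 + 2/9 × 360 + 1/9 × 310 = 566.6667 + 80 + 34.4444 = 681.1111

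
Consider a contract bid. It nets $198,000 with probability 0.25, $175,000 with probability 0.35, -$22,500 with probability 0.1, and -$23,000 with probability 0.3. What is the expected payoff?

EV = 0.25 × 198000 + 0.35 × 175000 + 0.1 × (-22500) + 0.3 × (-23000) = 49500 + 61250 − 2250 − 6900 = 101600

$101,600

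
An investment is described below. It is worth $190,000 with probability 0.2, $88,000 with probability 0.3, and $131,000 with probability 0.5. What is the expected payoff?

$129,900

EV = 0.2 × 190000 + 0.3 × 88000 + 0.5 × 131000 = 38000 + 26400 + 65500 = 129900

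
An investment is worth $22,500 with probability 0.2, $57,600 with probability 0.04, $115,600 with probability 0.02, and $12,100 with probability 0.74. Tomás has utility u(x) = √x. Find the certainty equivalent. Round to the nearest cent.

E[u] = 0.2·√22500 + 0.04·√57600 + 0.02·√115600 + 0.74·√12100 = 0.2·150 + 0.04·240 + 0.02·340 + 0.74·110 = 127.8
CE = (127.8)² = 16332.84

$16,332.84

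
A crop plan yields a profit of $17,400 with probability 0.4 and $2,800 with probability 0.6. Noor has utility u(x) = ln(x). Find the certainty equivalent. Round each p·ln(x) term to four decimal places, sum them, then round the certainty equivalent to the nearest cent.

$5,814.44

E[u] = 0.4·ln(17400) + 0.6·ln(2800) = 3.9057 + 4.7624 = 8.6681
CE = e^8.6681 ≈ 5814.44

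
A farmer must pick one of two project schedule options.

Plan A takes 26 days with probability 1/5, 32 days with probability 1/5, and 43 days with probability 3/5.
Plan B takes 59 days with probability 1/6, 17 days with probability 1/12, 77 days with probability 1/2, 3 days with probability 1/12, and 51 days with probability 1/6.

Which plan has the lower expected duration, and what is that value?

Plan A (37.4 days)

Plan A = 1/5 × 26 + 1/5 × 32 + 3/5 × 43 = 5.2 + 6.4 + 25.8 = 37.4
Plan B = 1/6 × 59 + 1/12 × 17 + 1/2 × 77 + 1/12 × 3 + 1/6 × 51 = 9.8333 + 1.4167 + 38.5 + 0.25 + 8.5 = 58.5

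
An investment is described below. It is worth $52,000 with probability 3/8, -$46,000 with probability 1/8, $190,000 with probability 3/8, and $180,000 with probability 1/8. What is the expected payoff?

$107,500

EV = 3/8 × 52000 + 1/8 × (-46000) + 3/8 × 190000 + 1/8 × 180000 = 19500 − 5750 + 71250 + 22500 = 107500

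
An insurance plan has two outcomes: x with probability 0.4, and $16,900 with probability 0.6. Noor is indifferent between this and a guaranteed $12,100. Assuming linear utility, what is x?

0.4·x + 0.6·16900 = 12100
0.4·x = 12100 − 10140 = 1960
x = 1960 / 0.4 = 4900

x = $4,900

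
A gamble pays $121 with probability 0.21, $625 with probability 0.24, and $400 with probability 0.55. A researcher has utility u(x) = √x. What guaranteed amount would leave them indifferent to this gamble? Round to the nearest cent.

E[u] = 0.21·√121 + 0.24·√625 + 0.55·√400 = 0.21·11 + 0.24·25 + 0.55·20 = 19.31
CE = (19.31)² = 372.8761

$372.88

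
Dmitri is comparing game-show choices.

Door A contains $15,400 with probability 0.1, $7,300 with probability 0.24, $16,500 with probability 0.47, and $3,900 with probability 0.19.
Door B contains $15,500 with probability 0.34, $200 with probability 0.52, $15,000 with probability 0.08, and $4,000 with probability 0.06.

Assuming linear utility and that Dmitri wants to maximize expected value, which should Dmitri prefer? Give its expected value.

Door A = 0.1 × 15400 + 0.24 × 7300 + 0.47 × 16500 + 0.19 × 3900 = 1540 + 1752 + 7755 + 741 = 11788
Door B = 0.34 × 15500 + 0.52 × 200 + 0.08 × 15000 + 0.06 × 4000 = 5270 + 104 + 1200 + 240 = 6814

Door A ($11,788)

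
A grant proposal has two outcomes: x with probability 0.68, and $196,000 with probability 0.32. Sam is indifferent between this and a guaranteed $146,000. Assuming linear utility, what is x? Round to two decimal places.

0.68·x + 0.32·196000 = 146000
0.68·x = 146000 − 62720 = 83280
x = 83280 / 0.68 = 122470.5882

x = $122,470.59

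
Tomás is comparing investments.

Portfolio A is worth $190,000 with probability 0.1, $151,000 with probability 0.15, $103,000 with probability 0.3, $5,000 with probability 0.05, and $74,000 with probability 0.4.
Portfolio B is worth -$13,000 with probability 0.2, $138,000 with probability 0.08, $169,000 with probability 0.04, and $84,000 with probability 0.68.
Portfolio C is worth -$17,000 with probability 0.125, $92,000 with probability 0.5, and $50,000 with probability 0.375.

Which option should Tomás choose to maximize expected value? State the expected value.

Portfolio A = 0.1 × 190000 + 0.15 × 151000 + 0.3 × 103000 + 0.05 × 5000 + 0.4 × 74000 = 19000 + 22650 + 30900 + 250 + 29600 = 102400
Portfolio B = 0.2 × (-13000) + 0.08 × 138000 + 0.04 × 169000 + 0.68 × 84000 = -2600 + 11040 + 6760 + 57120 = 72320
Portfolio C = 0.125 × (-17000) + 0.5 × 92000 + 0.375 × 50000 = -2125 + 46000 + 18750 = 62625

Portfolio A ($102,400)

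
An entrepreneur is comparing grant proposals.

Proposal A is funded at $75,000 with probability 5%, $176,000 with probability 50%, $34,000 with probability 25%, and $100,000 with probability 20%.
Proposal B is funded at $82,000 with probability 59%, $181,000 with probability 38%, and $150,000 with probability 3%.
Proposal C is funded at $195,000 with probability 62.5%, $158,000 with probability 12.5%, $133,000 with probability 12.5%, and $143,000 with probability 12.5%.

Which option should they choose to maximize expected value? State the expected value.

Proposal A = 0.05 × 75000 + 0.5 × 176000 + 0.25 × 34000 + 0.2 × 100000 = 3750 + 88000 + 8500 + 20000 = 120250
Proposal B = 0.59 × 82000 + 0.38 × 181000 + 0.03 × 150000 = 48380 + 68780 + 4500 = 121660
Proposal C = 0.625 × 195000 + 0.125 × 158000 + 0.125 × 133000 + 0.125 × 143000 = 121875 + 19750 + 16625 + 17875 = 176125

Proposal C ($176,125)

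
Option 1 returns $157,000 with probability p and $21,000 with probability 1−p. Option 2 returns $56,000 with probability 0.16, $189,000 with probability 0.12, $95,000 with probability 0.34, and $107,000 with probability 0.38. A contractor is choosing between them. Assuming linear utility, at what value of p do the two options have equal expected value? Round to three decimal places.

EV(Option 2) = 0.16 × 56000 + 0.12 × 189000 + 0.34 × 95000 + 0.38 × 107000 = 8960 + 22680 + 32300 + 40660 = 104600
p·157000 + (1−p)·21000 = 104600
136000p + 21000 = 104600
p = (104600 − 21000) / 136000

p = 0.615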